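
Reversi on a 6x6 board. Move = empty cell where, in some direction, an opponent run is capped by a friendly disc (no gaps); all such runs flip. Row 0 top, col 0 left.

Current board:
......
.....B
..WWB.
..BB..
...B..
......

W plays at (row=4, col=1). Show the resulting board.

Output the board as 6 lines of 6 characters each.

Place W at (4,1); scan 8 dirs for brackets.
Dir NW: first cell '.' (not opp) -> no flip
Dir N: first cell '.' (not opp) -> no flip
Dir NE: opp run (3,2) capped by W -> flip
Dir W: first cell '.' (not opp) -> no flip
Dir E: first cell '.' (not opp) -> no flip
Dir SW: first cell '.' (not opp) -> no flip
Dir S: first cell '.' (not opp) -> no flip
Dir SE: first cell '.' (not opp) -> no flip
All flips: (3,2)

Answer: ......
.....B
..WWB.
..WB..
.W.B..
......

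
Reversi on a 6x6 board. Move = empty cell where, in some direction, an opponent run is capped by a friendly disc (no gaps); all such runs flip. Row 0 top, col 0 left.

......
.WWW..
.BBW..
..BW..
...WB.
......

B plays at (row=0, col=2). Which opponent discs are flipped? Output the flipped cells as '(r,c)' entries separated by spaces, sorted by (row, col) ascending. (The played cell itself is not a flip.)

Answer: (1,2)

Derivation:
Dir NW: edge -> no flip
Dir N: edge -> no flip
Dir NE: edge -> no flip
Dir W: first cell '.' (not opp) -> no flip
Dir E: first cell '.' (not opp) -> no flip
Dir SW: opp run (1,1), next='.' -> no flip
Dir S: opp run (1,2) capped by B -> flip
Dir SE: opp run (1,3), next='.' -> no flip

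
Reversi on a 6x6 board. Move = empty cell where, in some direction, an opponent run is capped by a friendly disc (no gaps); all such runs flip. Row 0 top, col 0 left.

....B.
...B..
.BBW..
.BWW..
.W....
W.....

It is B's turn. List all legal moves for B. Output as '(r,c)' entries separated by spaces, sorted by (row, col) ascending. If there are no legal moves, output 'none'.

Answer: (2,4) (3,4) (4,2) (4,3) (4,4) (5,1)

Derivation:
(1,2): no bracket -> illegal
(1,4): no bracket -> illegal
(2,4): flips 1 -> legal
(3,0): no bracket -> illegal
(3,4): flips 2 -> legal
(4,0): no bracket -> illegal
(4,2): flips 1 -> legal
(4,3): flips 3 -> legal
(4,4): flips 1 -> legal
(5,1): flips 1 -> legal
(5,2): no bracket -> illegal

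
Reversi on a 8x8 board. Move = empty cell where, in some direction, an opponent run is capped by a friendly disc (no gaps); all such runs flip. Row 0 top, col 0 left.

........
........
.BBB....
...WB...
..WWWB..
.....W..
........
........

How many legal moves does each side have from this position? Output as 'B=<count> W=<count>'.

-- B to move --
(2,4): no bracket -> illegal
(3,1): no bracket -> illegal
(3,2): flips 1 -> legal
(3,5): no bracket -> illegal
(4,1): flips 3 -> legal
(4,6): no bracket -> illegal
(5,1): no bracket -> illegal
(5,2): flips 1 -> legal
(5,3): flips 2 -> legal
(5,4): flips 1 -> legal
(5,6): no bracket -> illegal
(6,4): no bracket -> illegal
(6,5): flips 1 -> legal
(6,6): flips 3 -> legal
B mobility = 7
-- W to move --
(1,0): no bracket -> illegal
(1,1): flips 1 -> legal
(1,2): no bracket -> illegal
(1,3): flips 1 -> legal
(1,4): no bracket -> illegal
(2,0): no bracket -> illegal
(2,4): flips 1 -> legal
(2,5): flips 1 -> legal
(3,0): no bracket -> illegal
(3,1): no bracket -> illegal
(3,2): no bracket -> illegal
(3,5): flips 2 -> legal
(3,6): no bracket -> illegal
(4,6): flips 1 -> legal
(5,4): no bracket -> illegal
(5,6): no bracket -> illegal
W mobility = 6

Answer: B=7 W=6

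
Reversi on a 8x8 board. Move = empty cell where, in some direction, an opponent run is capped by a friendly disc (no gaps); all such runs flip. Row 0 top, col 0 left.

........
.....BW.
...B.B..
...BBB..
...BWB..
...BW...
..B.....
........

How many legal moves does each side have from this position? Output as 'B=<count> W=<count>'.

-- B to move --
(0,5): no bracket -> illegal
(0,6): no bracket -> illegal
(0,7): flips 1 -> legal
(1,7): flips 1 -> legal
(2,6): no bracket -> illegal
(2,7): no bracket -> illegal
(5,5): flips 2 -> legal
(6,3): flips 1 -> legal
(6,4): flips 2 -> legal
(6,5): flips 1 -> legal
B mobility = 6
-- W to move --
(0,4): no bracket -> illegal
(0,5): no bracket -> illegal
(0,6): no bracket -> illegal
(1,2): no bracket -> illegal
(1,3): no bracket -> illegal
(1,4): flips 1 -> legal
(2,2): flips 1 -> legal
(2,4): flips 1 -> legal
(2,6): flips 1 -> legal
(3,2): flips 1 -> legal
(3,6): flips 1 -> legal
(4,2): flips 1 -> legal
(4,6): flips 1 -> legal
(5,1): no bracket -> illegal
(5,2): flips 4 -> legal
(5,5): no bracket -> illegal
(5,6): no bracket -> illegal
(6,1): no bracket -> illegal
(6,3): no bracket -> illegal
(6,4): no bracket -> illegal
(7,1): flips 2 -> legal
(7,2): no bracket -> illegal
(7,3): no bracket -> illegal
W mobility = 10

Answer: B=6 W=10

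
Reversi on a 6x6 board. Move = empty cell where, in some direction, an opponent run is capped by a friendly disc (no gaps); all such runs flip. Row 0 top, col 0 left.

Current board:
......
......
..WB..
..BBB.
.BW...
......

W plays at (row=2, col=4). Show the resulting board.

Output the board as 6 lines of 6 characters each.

Answer: ......
......
..WWW.
..BWB.
.BW...
......

Derivation:
Place W at (2,4); scan 8 dirs for brackets.
Dir NW: first cell '.' (not opp) -> no flip
Dir N: first cell '.' (not opp) -> no flip
Dir NE: first cell '.' (not opp) -> no flip
Dir W: opp run (2,3) capped by W -> flip
Dir E: first cell '.' (not opp) -> no flip
Dir SW: opp run (3,3) capped by W -> flip
Dir S: opp run (3,4), next='.' -> no flip
Dir SE: first cell '.' (not opp) -> no flip
All flips: (2,3) (3,3)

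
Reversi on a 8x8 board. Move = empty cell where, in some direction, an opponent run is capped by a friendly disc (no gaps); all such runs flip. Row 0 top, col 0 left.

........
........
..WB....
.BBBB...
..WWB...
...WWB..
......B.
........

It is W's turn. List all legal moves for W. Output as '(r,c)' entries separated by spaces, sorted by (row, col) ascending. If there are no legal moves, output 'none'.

(1,2): no bracket -> illegal
(1,3): flips 2 -> legal
(1,4): no bracket -> illegal
(2,0): flips 1 -> legal
(2,1): flips 1 -> legal
(2,4): flips 4 -> legal
(2,5): flips 1 -> legal
(3,0): no bracket -> illegal
(3,5): flips 1 -> legal
(4,0): flips 1 -> legal
(4,1): no bracket -> illegal
(4,5): flips 1 -> legal
(4,6): no bracket -> illegal
(5,6): flips 1 -> legal
(5,7): no bracket -> illegal
(6,4): no bracket -> illegal
(6,5): no bracket -> illegal
(6,7): no bracket -> illegal
(7,5): no bracket -> illegal
(7,6): no bracket -> illegal
(7,7): flips 4 -> legal

Answer: (1,3) (2,0) (2,1) (2,4) (2,5) (3,5) (4,0) (4,5) (5,6) (7,7)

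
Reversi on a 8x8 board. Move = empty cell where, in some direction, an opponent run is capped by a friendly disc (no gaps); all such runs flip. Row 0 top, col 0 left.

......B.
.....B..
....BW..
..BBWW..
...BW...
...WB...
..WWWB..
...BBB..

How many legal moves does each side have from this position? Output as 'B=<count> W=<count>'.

-- B to move --
(1,4): no bracket -> illegal
(1,6): flips 2 -> legal
(2,3): no bracket -> illegal
(2,6): flips 1 -> legal
(3,6): flips 2 -> legal
(4,2): flips 2 -> legal
(4,5): flips 3 -> legal
(4,6): flips 1 -> legal
(5,1): flips 1 -> legal
(5,2): flips 2 -> legal
(5,5): flips 2 -> legal
(6,1): flips 3 -> legal
(7,1): no bracket -> illegal
(7,2): flips 1 -> legal
B mobility = 11
-- W to move --
(0,4): no bracket -> illegal
(0,5): flips 1 -> legal
(0,7): no bracket -> illegal
(1,3): flips 1 -> legal
(1,4): flips 1 -> legal
(1,6): no bracket -> illegal
(1,7): no bracket -> illegal
(2,1): no bracket -> illegal
(2,2): flips 1 -> legal
(2,3): flips 3 -> legal
(2,6): no bracket -> illegal
(3,1): flips 2 -> legal
(4,1): no bracket -> illegal
(4,2): flips 1 -> legal
(4,5): flips 1 -> legal
(5,2): flips 1 -> legal
(5,5): flips 1 -> legal
(5,6): no bracket -> illegal
(6,6): flips 1 -> legal
(7,2): no bracket -> illegal
(7,6): no bracket -> illegal
W mobility = 11

Answer: B=11 W=11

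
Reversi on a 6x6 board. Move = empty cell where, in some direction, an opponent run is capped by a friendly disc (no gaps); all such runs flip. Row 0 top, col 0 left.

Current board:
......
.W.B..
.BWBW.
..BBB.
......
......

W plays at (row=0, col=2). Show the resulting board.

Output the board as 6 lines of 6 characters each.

Answer: ..W...
.W.W..
.BWBW.
..BBB.
......
......

Derivation:
Place W at (0,2); scan 8 dirs for brackets.
Dir NW: edge -> no flip
Dir N: edge -> no flip
Dir NE: edge -> no flip
Dir W: first cell '.' (not opp) -> no flip
Dir E: first cell '.' (not opp) -> no flip
Dir SW: first cell 'W' (not opp) -> no flip
Dir S: first cell '.' (not opp) -> no flip
Dir SE: opp run (1,3) capped by W -> flip
All flips: (1,3)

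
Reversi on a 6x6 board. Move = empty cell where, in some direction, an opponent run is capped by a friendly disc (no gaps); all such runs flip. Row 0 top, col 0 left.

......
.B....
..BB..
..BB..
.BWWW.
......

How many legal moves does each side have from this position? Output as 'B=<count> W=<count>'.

Answer: B=6 W=6

Derivation:
-- B to move --
(3,1): no bracket -> illegal
(3,4): no bracket -> illegal
(3,5): no bracket -> illegal
(4,5): flips 3 -> legal
(5,1): flips 1 -> legal
(5,2): flips 1 -> legal
(5,3): flips 1 -> legal
(5,4): flips 1 -> legal
(5,5): flips 1 -> legal
B mobility = 6
-- W to move --
(0,0): flips 3 -> legal
(0,1): no bracket -> illegal
(0,2): no bracket -> illegal
(1,0): no bracket -> illegal
(1,2): flips 2 -> legal
(1,3): flips 2 -> legal
(1,4): no bracket -> illegal
(2,0): no bracket -> illegal
(2,1): flips 1 -> legal
(2,4): flips 1 -> legal
(3,0): no bracket -> illegal
(3,1): no bracket -> illegal
(3,4): no bracket -> illegal
(4,0): flips 1 -> legal
(5,0): no bracket -> illegal
(5,1): no bracket -> illegal
(5,2): no bracket -> illegal
W mobility = 6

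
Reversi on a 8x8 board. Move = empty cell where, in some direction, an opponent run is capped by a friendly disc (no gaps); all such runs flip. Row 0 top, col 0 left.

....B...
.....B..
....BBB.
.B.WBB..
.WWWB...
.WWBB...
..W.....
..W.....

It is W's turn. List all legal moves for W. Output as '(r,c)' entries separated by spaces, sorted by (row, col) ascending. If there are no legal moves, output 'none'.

Answer: (0,6) (1,6) (1,7) (2,0) (2,1) (3,6) (4,5) (5,5) (6,3) (6,4) (6,5)

Derivation:
(0,3): no bracket -> illegal
(0,5): no bracket -> illegal
(0,6): flips 2 -> legal
(1,3): no bracket -> illegal
(1,4): no bracket -> illegal
(1,6): flips 2 -> legal
(1,7): flips 4 -> legal
(2,0): flips 1 -> legal
(2,1): flips 1 -> legal
(2,2): no bracket -> illegal
(2,3): no bracket -> illegal
(2,7): no bracket -> illegal
(3,0): no bracket -> illegal
(3,2): no bracket -> illegal
(3,6): flips 2 -> legal
(3,7): no bracket -> illegal
(4,0): no bracket -> illegal
(4,5): flips 1 -> legal
(4,6): no bracket -> illegal
(5,5): flips 3 -> legal
(6,3): flips 1 -> legal
(6,4): flips 1 -> legal
(6,5): flips 1 -> legal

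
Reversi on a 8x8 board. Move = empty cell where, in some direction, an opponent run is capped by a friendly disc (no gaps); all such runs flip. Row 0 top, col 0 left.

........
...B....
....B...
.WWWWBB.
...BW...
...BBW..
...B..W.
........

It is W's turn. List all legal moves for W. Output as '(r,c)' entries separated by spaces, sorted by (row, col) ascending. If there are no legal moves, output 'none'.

(0,2): no bracket -> illegal
(0,3): no bracket -> illegal
(0,4): no bracket -> illegal
(1,2): no bracket -> illegal
(1,4): flips 1 -> legal
(1,5): flips 1 -> legal
(2,2): no bracket -> illegal
(2,3): no bracket -> illegal
(2,5): no bracket -> illegal
(2,6): flips 1 -> legal
(2,7): no bracket -> illegal
(3,7): flips 2 -> legal
(4,2): flips 1 -> legal
(4,5): no bracket -> illegal
(4,6): no bracket -> illegal
(4,7): no bracket -> illegal
(5,2): flips 3 -> legal
(6,2): flips 1 -> legal
(6,4): flips 1 -> legal
(6,5): flips 2 -> legal
(7,2): no bracket -> illegal
(7,3): flips 3 -> legal
(7,4): no bracket -> illegal

Answer: (1,4) (1,5) (2,6) (3,7) (4,2) (5,2) (6,2) (6,4) (6,5) (7,3)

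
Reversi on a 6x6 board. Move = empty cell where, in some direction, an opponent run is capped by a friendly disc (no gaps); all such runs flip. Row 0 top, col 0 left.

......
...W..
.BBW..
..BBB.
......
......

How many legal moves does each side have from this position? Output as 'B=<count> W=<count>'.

Answer: B=5 W=5

Derivation:
-- B to move --
(0,2): no bracket -> illegal
(0,3): flips 2 -> legal
(0,4): flips 1 -> legal
(1,2): flips 1 -> legal
(1,4): flips 1 -> legal
(2,4): flips 1 -> legal
B mobility = 5
-- W to move --
(1,0): no bracket -> illegal
(1,1): no bracket -> illegal
(1,2): no bracket -> illegal
(2,0): flips 2 -> legal
(2,4): no bracket -> illegal
(2,5): no bracket -> illegal
(3,0): no bracket -> illegal
(3,1): flips 1 -> legal
(3,5): no bracket -> illegal
(4,1): flips 1 -> legal
(4,2): no bracket -> illegal
(4,3): flips 1 -> legal
(4,4): no bracket -> illegal
(4,5): flips 1 -> legal
W mobility = 5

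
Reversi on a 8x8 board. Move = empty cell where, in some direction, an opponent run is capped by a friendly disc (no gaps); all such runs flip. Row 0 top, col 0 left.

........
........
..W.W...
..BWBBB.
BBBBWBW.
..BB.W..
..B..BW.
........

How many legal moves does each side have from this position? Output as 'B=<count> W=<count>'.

-- B to move --
(1,1): no bracket -> illegal
(1,2): flips 1 -> legal
(1,3): flips 1 -> legal
(1,4): flips 1 -> legal
(1,5): flips 2 -> legal
(2,1): no bracket -> illegal
(2,3): flips 1 -> legal
(2,5): no bracket -> illegal
(3,1): no bracket -> illegal
(3,7): no bracket -> illegal
(4,7): flips 1 -> legal
(5,4): flips 1 -> legal
(5,6): flips 1 -> legal
(5,7): flips 1 -> legal
(6,4): no bracket -> illegal
(6,7): flips 1 -> legal
(7,5): no bracket -> illegal
(7,6): no bracket -> illegal
(7,7): no bracket -> illegal
B mobility = 10
-- W to move --
(2,1): no bracket -> illegal
(2,3): no bracket -> illegal
(2,5): flips 2 -> legal
(2,6): flips 2 -> legal
(2,7): no bracket -> illegal
(3,0): no bracket -> illegal
(3,1): flips 1 -> legal
(3,7): flips 3 -> legal
(4,7): no bracket -> illegal
(5,0): no bracket -> illegal
(5,1): flips 1 -> legal
(5,4): no bracket -> illegal
(5,6): no bracket -> illegal
(6,1): no bracket -> illegal
(6,3): flips 2 -> legal
(6,4): flips 1 -> legal
(7,1): flips 2 -> legal
(7,2): flips 4 -> legal
(7,3): no bracket -> illegal
(7,4): no bracket -> illegal
(7,5): flips 1 -> legal
(7,6): no bracket -> illegal
W mobility = 10

Answer: B=10 W=10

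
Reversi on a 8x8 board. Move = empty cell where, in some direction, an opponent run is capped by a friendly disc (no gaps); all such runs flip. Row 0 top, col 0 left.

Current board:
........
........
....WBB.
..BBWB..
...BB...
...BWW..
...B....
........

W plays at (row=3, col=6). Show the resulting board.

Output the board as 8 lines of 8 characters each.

Place W at (3,6); scan 8 dirs for brackets.
Dir NW: opp run (2,5), next='.' -> no flip
Dir N: opp run (2,6), next='.' -> no flip
Dir NE: first cell '.' (not opp) -> no flip
Dir W: opp run (3,5) capped by W -> flip
Dir E: first cell '.' (not opp) -> no flip
Dir SW: first cell '.' (not opp) -> no flip
Dir S: first cell '.' (not opp) -> no flip
Dir SE: first cell '.' (not opp) -> no flip
All flips: (3,5)

Answer: ........
........
....WBB.
..BBWWW.
...BB...
...BWW..
...B....
........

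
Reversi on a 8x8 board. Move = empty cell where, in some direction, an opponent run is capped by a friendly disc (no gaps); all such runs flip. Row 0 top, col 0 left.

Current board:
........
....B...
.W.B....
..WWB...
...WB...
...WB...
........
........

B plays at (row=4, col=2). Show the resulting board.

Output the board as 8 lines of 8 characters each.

Place B at (4,2); scan 8 dirs for brackets.
Dir NW: first cell '.' (not opp) -> no flip
Dir N: opp run (3,2), next='.' -> no flip
Dir NE: opp run (3,3), next='.' -> no flip
Dir W: first cell '.' (not opp) -> no flip
Dir E: opp run (4,3) capped by B -> flip
Dir SW: first cell '.' (not opp) -> no flip
Dir S: first cell '.' (not opp) -> no flip
Dir SE: opp run (5,3), next='.' -> no flip
All flips: (4,3)

Answer: ........
....B...
.W.B....
..WWB...
..BBB...
...WB...
........
........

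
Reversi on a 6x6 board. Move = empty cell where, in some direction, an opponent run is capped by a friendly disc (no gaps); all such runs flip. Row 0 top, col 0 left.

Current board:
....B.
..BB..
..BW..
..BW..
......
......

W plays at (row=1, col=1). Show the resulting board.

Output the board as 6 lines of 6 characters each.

Place W at (1,1); scan 8 dirs for brackets.
Dir NW: first cell '.' (not opp) -> no flip
Dir N: first cell '.' (not opp) -> no flip
Dir NE: first cell '.' (not opp) -> no flip
Dir W: first cell '.' (not opp) -> no flip
Dir E: opp run (1,2) (1,3), next='.' -> no flip
Dir SW: first cell '.' (not opp) -> no flip
Dir S: first cell '.' (not opp) -> no flip
Dir SE: opp run (2,2) capped by W -> flip
All flips: (2,2)

Answer: ....B.
.WBB..
..WW..
..BW..
......
......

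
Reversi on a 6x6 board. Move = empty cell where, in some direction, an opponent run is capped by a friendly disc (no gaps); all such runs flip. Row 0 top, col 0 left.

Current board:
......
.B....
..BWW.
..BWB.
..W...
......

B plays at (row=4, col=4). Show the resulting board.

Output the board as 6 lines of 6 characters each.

Answer: ......
.B....
..BWW.
..BBB.
..W.B.
......

Derivation:
Place B at (4,4); scan 8 dirs for brackets.
Dir NW: opp run (3,3) capped by B -> flip
Dir N: first cell 'B' (not opp) -> no flip
Dir NE: first cell '.' (not opp) -> no flip
Dir W: first cell '.' (not opp) -> no flip
Dir E: first cell '.' (not opp) -> no flip
Dir SW: first cell '.' (not opp) -> no flip
Dir S: first cell '.' (not opp) -> no flip
Dir SE: first cell '.' (not opp) -> no flip
All flips: (3,3)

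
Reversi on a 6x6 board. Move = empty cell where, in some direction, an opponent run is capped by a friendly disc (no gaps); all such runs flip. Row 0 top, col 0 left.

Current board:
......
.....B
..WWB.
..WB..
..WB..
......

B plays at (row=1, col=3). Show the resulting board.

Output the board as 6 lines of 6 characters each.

Answer: ......
...B.B
..WBB.
..WB..
..WB..
......

Derivation:
Place B at (1,3); scan 8 dirs for brackets.
Dir NW: first cell '.' (not opp) -> no flip
Dir N: first cell '.' (not opp) -> no flip
Dir NE: first cell '.' (not opp) -> no flip
Dir W: first cell '.' (not opp) -> no flip
Dir E: first cell '.' (not opp) -> no flip
Dir SW: opp run (2,2), next='.' -> no flip
Dir S: opp run (2,3) capped by B -> flip
Dir SE: first cell 'B' (not opp) -> no flip
All flips: (2,3)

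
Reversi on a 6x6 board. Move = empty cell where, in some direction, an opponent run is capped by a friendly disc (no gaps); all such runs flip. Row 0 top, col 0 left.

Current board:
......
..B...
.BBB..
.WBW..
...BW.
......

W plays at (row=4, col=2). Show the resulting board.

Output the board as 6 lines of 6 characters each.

Place W at (4,2); scan 8 dirs for brackets.
Dir NW: first cell 'W' (not opp) -> no flip
Dir N: opp run (3,2) (2,2) (1,2), next='.' -> no flip
Dir NE: first cell 'W' (not opp) -> no flip
Dir W: first cell '.' (not opp) -> no flip
Dir E: opp run (4,3) capped by W -> flip
Dir SW: first cell '.' (not opp) -> no flip
Dir S: first cell '.' (not opp) -> no flip
Dir SE: first cell '.' (not opp) -> no flip
All flips: (4,3)

Answer: ......
..B...
.BBB..
.WBW..
..WWW.
......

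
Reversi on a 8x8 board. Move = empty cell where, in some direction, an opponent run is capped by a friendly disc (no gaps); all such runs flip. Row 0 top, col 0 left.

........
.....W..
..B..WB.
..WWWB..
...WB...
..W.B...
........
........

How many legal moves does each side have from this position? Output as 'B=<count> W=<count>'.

Answer: B=6 W=9

Derivation:
-- B to move --
(0,4): flips 1 -> legal
(0,5): flips 2 -> legal
(0,6): no bracket -> illegal
(1,4): no bracket -> illegal
(1,6): no bracket -> illegal
(2,1): flips 2 -> legal
(2,3): no bracket -> illegal
(2,4): flips 2 -> legal
(3,1): flips 3 -> legal
(3,6): no bracket -> illegal
(4,1): no bracket -> illegal
(4,2): flips 2 -> legal
(4,5): no bracket -> illegal
(5,1): no bracket -> illegal
(5,3): no bracket -> illegal
(6,1): no bracket -> illegal
(6,2): no bracket -> illegal
(6,3): no bracket -> illegal
B mobility = 6
-- W to move --
(1,1): flips 1 -> legal
(1,2): flips 1 -> legal
(1,3): no bracket -> illegal
(1,6): no bracket -> illegal
(1,7): no bracket -> illegal
(2,1): no bracket -> illegal
(2,3): no bracket -> illegal
(2,4): no bracket -> illegal
(2,7): flips 1 -> legal
(3,1): no bracket -> illegal
(3,6): flips 1 -> legal
(3,7): flips 1 -> legal
(4,5): flips 2 -> legal
(4,6): no bracket -> illegal
(5,3): no bracket -> illegal
(5,5): flips 1 -> legal
(6,3): no bracket -> illegal
(6,4): flips 2 -> legal
(6,5): flips 1 -> legal
W mobility = 9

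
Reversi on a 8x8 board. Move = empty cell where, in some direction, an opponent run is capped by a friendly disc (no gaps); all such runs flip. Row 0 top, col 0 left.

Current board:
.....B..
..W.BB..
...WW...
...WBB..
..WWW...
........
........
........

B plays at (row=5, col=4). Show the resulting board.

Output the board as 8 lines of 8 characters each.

Answer: .....B..
..W.BB..
...WW...
...WBB..
..WWB...
....B...
........
........

Derivation:
Place B at (5,4); scan 8 dirs for brackets.
Dir NW: opp run (4,3), next='.' -> no flip
Dir N: opp run (4,4) capped by B -> flip
Dir NE: first cell '.' (not opp) -> no flip
Dir W: first cell '.' (not opp) -> no flip
Dir E: first cell '.' (not opp) -> no flip
Dir SW: first cell '.' (not opp) -> no flip
Dir S: first cell '.' (not opp) -> no flip
Dir SE: first cell '.' (not opp) -> no flip
All flips: (4,4)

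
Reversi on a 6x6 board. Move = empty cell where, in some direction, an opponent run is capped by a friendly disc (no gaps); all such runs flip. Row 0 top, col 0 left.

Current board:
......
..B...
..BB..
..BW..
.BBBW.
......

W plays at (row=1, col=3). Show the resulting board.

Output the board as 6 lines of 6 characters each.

Place W at (1,3); scan 8 dirs for brackets.
Dir NW: first cell '.' (not opp) -> no flip
Dir N: first cell '.' (not opp) -> no flip
Dir NE: first cell '.' (not opp) -> no flip
Dir W: opp run (1,2), next='.' -> no flip
Dir E: first cell '.' (not opp) -> no flip
Dir SW: opp run (2,2), next='.' -> no flip
Dir S: opp run (2,3) capped by W -> flip
Dir SE: first cell '.' (not opp) -> no flip
All flips: (2,3)

Answer: ......
..BW..
..BW..
..BW..
.BBBW.
......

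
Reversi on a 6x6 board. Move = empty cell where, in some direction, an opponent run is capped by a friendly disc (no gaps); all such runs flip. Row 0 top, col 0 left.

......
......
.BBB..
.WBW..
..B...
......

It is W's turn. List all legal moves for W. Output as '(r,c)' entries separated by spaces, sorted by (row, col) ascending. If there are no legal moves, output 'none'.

Answer: (1,1) (1,3) (5,1) (5,3)

Derivation:
(1,0): no bracket -> illegal
(1,1): flips 2 -> legal
(1,2): no bracket -> illegal
(1,3): flips 2 -> legal
(1,4): no bracket -> illegal
(2,0): no bracket -> illegal
(2,4): no bracket -> illegal
(3,0): no bracket -> illegal
(3,4): no bracket -> illegal
(4,1): no bracket -> illegal
(4,3): no bracket -> illegal
(5,1): flips 1 -> legal
(5,2): no bracket -> illegal
(5,3): flips 1 -> legal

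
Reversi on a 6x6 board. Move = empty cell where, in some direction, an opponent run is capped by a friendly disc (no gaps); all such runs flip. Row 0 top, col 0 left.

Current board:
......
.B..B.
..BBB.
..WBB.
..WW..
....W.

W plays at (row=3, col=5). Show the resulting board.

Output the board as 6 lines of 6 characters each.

Place W at (3,5); scan 8 dirs for brackets.
Dir NW: opp run (2,4), next='.' -> no flip
Dir N: first cell '.' (not opp) -> no flip
Dir NE: edge -> no flip
Dir W: opp run (3,4) (3,3) capped by W -> flip
Dir E: edge -> no flip
Dir SW: first cell '.' (not opp) -> no flip
Dir S: first cell '.' (not opp) -> no flip
Dir SE: edge -> no flip
All flips: (3,3) (3,4)

Answer: ......
.B..B.
..BBB.
..WWWW
..WW..
....W.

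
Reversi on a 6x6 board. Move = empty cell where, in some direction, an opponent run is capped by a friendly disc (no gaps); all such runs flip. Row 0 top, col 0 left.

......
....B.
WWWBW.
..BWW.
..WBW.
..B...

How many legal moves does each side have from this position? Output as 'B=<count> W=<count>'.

-- B to move --
(1,0): flips 1 -> legal
(1,1): no bracket -> illegal
(1,2): flips 1 -> legal
(1,3): no bracket -> illegal
(1,5): no bracket -> illegal
(2,5): flips 2 -> legal
(3,0): no bracket -> illegal
(3,1): no bracket -> illegal
(3,5): flips 2 -> legal
(4,1): flips 1 -> legal
(4,5): flips 2 -> legal
(5,1): no bracket -> illegal
(5,3): no bracket -> illegal
(5,4): flips 3 -> legal
(5,5): no bracket -> illegal
B mobility = 7
-- W to move --
(0,3): no bracket -> illegal
(0,4): flips 1 -> legal
(0,5): no bracket -> illegal
(1,2): flips 1 -> legal
(1,3): flips 1 -> legal
(1,5): no bracket -> illegal
(2,5): no bracket -> illegal
(3,1): flips 1 -> legal
(4,1): no bracket -> illegal
(5,1): no bracket -> illegal
(5,3): flips 1 -> legal
(5,4): flips 2 -> legal
W mobility = 6

Answer: B=7 W=6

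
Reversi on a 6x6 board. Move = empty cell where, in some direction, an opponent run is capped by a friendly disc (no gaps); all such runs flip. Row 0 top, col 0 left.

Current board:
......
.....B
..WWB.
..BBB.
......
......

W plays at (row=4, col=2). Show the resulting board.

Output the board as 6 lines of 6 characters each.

Place W at (4,2); scan 8 dirs for brackets.
Dir NW: first cell '.' (not opp) -> no flip
Dir N: opp run (3,2) capped by W -> flip
Dir NE: opp run (3,3) (2,4) (1,5), next=edge -> no flip
Dir W: first cell '.' (not opp) -> no flip
Dir E: first cell '.' (not opp) -> no flip
Dir SW: first cell '.' (not opp) -> no flip
Dir S: first cell '.' (not opp) -> no flip
Dir SE: first cell '.' (not opp) -> no flip
All flips: (3,2)

Answer: ......
.....B
..WWB.
..WBB.
..W...
......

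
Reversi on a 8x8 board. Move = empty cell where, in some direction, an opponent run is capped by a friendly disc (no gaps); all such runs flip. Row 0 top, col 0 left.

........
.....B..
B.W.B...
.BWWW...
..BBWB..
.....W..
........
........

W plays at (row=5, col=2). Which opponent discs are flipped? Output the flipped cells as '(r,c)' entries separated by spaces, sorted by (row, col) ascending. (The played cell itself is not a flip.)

Answer: (4,2) (4,3)

Derivation:
Dir NW: first cell '.' (not opp) -> no flip
Dir N: opp run (4,2) capped by W -> flip
Dir NE: opp run (4,3) capped by W -> flip
Dir W: first cell '.' (not opp) -> no flip
Dir E: first cell '.' (not opp) -> no flip
Dir SW: first cell '.' (not opp) -> no flip
Dir S: first cell '.' (not opp) -> no flip
Dir SE: first cell '.' (not opp) -> no flip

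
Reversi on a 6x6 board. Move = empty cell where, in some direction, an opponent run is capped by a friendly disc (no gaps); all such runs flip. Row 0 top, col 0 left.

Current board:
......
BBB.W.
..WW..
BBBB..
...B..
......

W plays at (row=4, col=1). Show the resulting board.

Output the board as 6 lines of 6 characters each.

Answer: ......
BBB.W.
..WW..
BBWB..
.W.B..
......

Derivation:
Place W at (4,1); scan 8 dirs for brackets.
Dir NW: opp run (3,0), next=edge -> no flip
Dir N: opp run (3,1), next='.' -> no flip
Dir NE: opp run (3,2) capped by W -> flip
Dir W: first cell '.' (not opp) -> no flip
Dir E: first cell '.' (not opp) -> no flip
Dir SW: first cell '.' (not opp) -> no flip
Dir S: first cell '.' (not opp) -> no flip
Dir SE: first cell '.' (not opp) -> no flip
All flips: (3,2)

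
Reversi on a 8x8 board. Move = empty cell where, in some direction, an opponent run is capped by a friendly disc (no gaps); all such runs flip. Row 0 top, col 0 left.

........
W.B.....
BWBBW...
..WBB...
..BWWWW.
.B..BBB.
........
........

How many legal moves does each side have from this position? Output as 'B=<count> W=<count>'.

Answer: B=13 W=17

Derivation:
-- B to move --
(0,0): flips 1 -> legal
(0,1): no bracket -> illegal
(1,1): no bracket -> illegal
(1,3): no bracket -> illegal
(1,4): flips 1 -> legal
(1,5): flips 1 -> legal
(2,5): flips 1 -> legal
(3,0): flips 1 -> legal
(3,1): flips 1 -> legal
(3,5): flips 1 -> legal
(3,6): flips 2 -> legal
(3,7): flips 1 -> legal
(4,1): flips 1 -> legal
(4,7): flips 4 -> legal
(5,2): flips 1 -> legal
(5,3): flips 1 -> legal
(5,7): no bracket -> illegal
B mobility = 13
-- W to move --
(0,1): flips 3 -> legal
(0,2): flips 2 -> legal
(0,3): flips 1 -> legal
(1,1): flips 2 -> legal
(1,3): flips 2 -> legal
(1,4): flips 1 -> legal
(2,5): flips 1 -> legal
(3,0): flips 1 -> legal
(3,1): no bracket -> illegal
(3,5): flips 2 -> legal
(4,0): no bracket -> illegal
(4,1): flips 1 -> legal
(4,7): no bracket -> illegal
(5,0): no bracket -> illegal
(5,2): flips 1 -> legal
(5,3): no bracket -> illegal
(5,7): no bracket -> illegal
(6,0): flips 3 -> legal
(6,1): no bracket -> illegal
(6,2): no bracket -> illegal
(6,3): flips 1 -> legal
(6,4): flips 2 -> legal
(6,5): flips 2 -> legal
(6,6): flips 2 -> legal
(6,7): flips 1 -> legal
W mobility = 17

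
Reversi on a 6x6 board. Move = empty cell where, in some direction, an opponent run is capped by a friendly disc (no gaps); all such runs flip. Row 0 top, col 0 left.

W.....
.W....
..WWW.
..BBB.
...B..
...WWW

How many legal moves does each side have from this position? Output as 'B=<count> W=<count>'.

-- B to move --
(0,1): no bracket -> illegal
(0,2): no bracket -> illegal
(1,0): no bracket -> illegal
(1,2): flips 2 -> legal
(1,3): flips 1 -> legal
(1,4): flips 2 -> legal
(1,5): flips 1 -> legal
(2,0): no bracket -> illegal
(2,1): no bracket -> illegal
(2,5): no bracket -> illegal
(3,1): no bracket -> illegal
(3,5): no bracket -> illegal
(4,2): no bracket -> illegal
(4,4): no bracket -> illegal
(4,5): no bracket -> illegal
(5,2): no bracket -> illegal
B mobility = 4
-- W to move --
(2,1): flips 2 -> legal
(2,5): no bracket -> illegal
(3,1): no bracket -> illegal
(3,5): no bracket -> illegal
(4,1): flips 1 -> legal
(4,2): flips 2 -> legal
(4,4): flips 2 -> legal
(4,5): flips 1 -> legal
(5,2): no bracket -> illegal
W mobility = 5

Answer: B=4 W=5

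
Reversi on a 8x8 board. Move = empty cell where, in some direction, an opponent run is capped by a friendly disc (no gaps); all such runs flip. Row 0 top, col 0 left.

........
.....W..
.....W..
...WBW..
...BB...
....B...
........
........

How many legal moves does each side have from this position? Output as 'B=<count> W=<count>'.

-- B to move --
(0,4): no bracket -> illegal
(0,5): no bracket -> illegal
(0,6): no bracket -> illegal
(1,4): no bracket -> illegal
(1,6): flips 1 -> legal
(2,2): flips 1 -> legal
(2,3): flips 1 -> legal
(2,4): no bracket -> illegal
(2,6): flips 1 -> legal
(3,2): flips 1 -> legal
(3,6): flips 1 -> legal
(4,2): no bracket -> illegal
(4,5): no bracket -> illegal
(4,6): no bracket -> illegal
B mobility = 6
-- W to move --
(2,3): no bracket -> illegal
(2,4): no bracket -> illegal
(3,2): no bracket -> illegal
(4,2): no bracket -> illegal
(4,5): no bracket -> illegal
(5,2): flips 2 -> legal
(5,3): flips 2 -> legal
(5,5): flips 1 -> legal
(6,3): no bracket -> illegal
(6,4): no bracket -> illegal
(6,5): no bracket -> illegal
W mobility = 3

Answer: B=6 W=3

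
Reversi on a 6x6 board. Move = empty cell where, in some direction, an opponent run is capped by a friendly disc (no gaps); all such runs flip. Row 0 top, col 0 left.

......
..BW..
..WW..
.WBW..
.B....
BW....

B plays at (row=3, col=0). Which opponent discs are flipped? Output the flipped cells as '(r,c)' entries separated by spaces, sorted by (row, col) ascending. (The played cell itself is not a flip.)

Dir NW: edge -> no flip
Dir N: first cell '.' (not opp) -> no flip
Dir NE: first cell '.' (not opp) -> no flip
Dir W: edge -> no flip
Dir E: opp run (3,1) capped by B -> flip
Dir SW: edge -> no flip
Dir S: first cell '.' (not opp) -> no flip
Dir SE: first cell 'B' (not opp) -> no flip

Answer: (3,1)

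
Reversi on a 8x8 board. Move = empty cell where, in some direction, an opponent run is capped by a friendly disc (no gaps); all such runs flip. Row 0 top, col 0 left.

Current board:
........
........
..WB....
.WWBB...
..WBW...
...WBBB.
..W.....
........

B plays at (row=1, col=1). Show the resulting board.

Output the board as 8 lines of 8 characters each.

Place B at (1,1); scan 8 dirs for brackets.
Dir NW: first cell '.' (not opp) -> no flip
Dir N: first cell '.' (not opp) -> no flip
Dir NE: first cell '.' (not opp) -> no flip
Dir W: first cell '.' (not opp) -> no flip
Dir E: first cell '.' (not opp) -> no flip
Dir SW: first cell '.' (not opp) -> no flip
Dir S: first cell '.' (not opp) -> no flip
Dir SE: opp run (2,2) capped by B -> flip
All flips: (2,2)

Answer: ........
.B......
..BB....
.WWBB...
..WBW...
...WBBB.
..W.....
........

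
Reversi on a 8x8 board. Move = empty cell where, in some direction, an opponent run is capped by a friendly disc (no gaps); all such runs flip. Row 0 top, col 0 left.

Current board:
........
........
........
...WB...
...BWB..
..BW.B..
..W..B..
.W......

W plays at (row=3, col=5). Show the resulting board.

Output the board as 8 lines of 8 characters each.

Place W at (3,5); scan 8 dirs for brackets.
Dir NW: first cell '.' (not opp) -> no flip
Dir N: first cell '.' (not opp) -> no flip
Dir NE: first cell '.' (not opp) -> no flip
Dir W: opp run (3,4) capped by W -> flip
Dir E: first cell '.' (not opp) -> no flip
Dir SW: first cell 'W' (not opp) -> no flip
Dir S: opp run (4,5) (5,5) (6,5), next='.' -> no flip
Dir SE: first cell '.' (not opp) -> no flip
All flips: (3,4)

Answer: ........
........
........
...WWW..
...BWB..
..BW.B..
..W..B..
.W......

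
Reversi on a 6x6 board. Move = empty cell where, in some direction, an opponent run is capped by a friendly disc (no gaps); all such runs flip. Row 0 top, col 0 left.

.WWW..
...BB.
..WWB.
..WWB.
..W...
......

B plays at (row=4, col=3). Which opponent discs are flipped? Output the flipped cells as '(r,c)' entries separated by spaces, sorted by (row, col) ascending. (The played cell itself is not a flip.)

Dir NW: opp run (3,2), next='.' -> no flip
Dir N: opp run (3,3) (2,3) capped by B -> flip
Dir NE: first cell 'B' (not opp) -> no flip
Dir W: opp run (4,2), next='.' -> no flip
Dir E: first cell '.' (not opp) -> no flip
Dir SW: first cell '.' (not opp) -> no flip
Dir S: first cell '.' (not opp) -> no flip
Dir SE: first cell '.' (not opp) -> no flip

Answer: (2,3) (3,3)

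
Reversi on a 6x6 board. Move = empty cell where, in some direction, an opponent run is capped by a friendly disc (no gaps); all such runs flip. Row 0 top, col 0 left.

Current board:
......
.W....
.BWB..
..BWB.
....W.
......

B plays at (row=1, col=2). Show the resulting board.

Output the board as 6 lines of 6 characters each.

Place B at (1,2); scan 8 dirs for brackets.
Dir NW: first cell '.' (not opp) -> no flip
Dir N: first cell '.' (not opp) -> no flip
Dir NE: first cell '.' (not opp) -> no flip
Dir W: opp run (1,1), next='.' -> no flip
Dir E: first cell '.' (not opp) -> no flip
Dir SW: first cell 'B' (not opp) -> no flip
Dir S: opp run (2,2) capped by B -> flip
Dir SE: first cell 'B' (not opp) -> no flip
All flips: (2,2)

Answer: ......
.WB...
.BBB..
..BWB.
....W.
......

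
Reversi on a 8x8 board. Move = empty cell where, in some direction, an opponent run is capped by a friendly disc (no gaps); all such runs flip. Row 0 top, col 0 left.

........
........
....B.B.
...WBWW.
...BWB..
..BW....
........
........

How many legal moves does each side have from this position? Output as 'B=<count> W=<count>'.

-- B to move --
(2,2): no bracket -> illegal
(2,3): flips 1 -> legal
(2,5): flips 1 -> legal
(2,7): flips 1 -> legal
(3,2): flips 1 -> legal
(3,7): flips 2 -> legal
(4,2): flips 1 -> legal
(4,6): flips 2 -> legal
(4,7): no bracket -> illegal
(5,4): flips 2 -> legal
(5,5): no bracket -> illegal
(6,2): flips 3 -> legal
(6,3): flips 1 -> legal
(6,4): no bracket -> illegal
B mobility = 10
-- W to move --
(1,3): flips 1 -> legal
(1,4): flips 2 -> legal
(1,5): flips 1 -> legal
(1,6): flips 1 -> legal
(1,7): flips 1 -> legal
(2,3): no bracket -> illegal
(2,5): no bracket -> illegal
(2,7): no bracket -> illegal
(3,2): no bracket -> illegal
(3,7): no bracket -> illegal
(4,1): no bracket -> illegal
(4,2): flips 1 -> legal
(4,6): flips 1 -> legal
(5,1): flips 1 -> legal
(5,4): flips 1 -> legal
(5,5): flips 1 -> legal
(5,6): no bracket -> illegal
(6,1): no bracket -> illegal
(6,2): no bracket -> illegal
(6,3): no bracket -> illegal
W mobility = 10

Answer: B=10 W=10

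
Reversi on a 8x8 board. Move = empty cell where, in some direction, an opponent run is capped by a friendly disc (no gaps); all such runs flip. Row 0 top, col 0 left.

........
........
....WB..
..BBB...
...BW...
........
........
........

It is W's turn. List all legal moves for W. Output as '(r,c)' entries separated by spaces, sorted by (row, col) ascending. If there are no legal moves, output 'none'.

(1,4): no bracket -> illegal
(1,5): no bracket -> illegal
(1,6): no bracket -> illegal
(2,1): no bracket -> illegal
(2,2): flips 1 -> legal
(2,3): no bracket -> illegal
(2,6): flips 1 -> legal
(3,1): no bracket -> illegal
(3,5): no bracket -> illegal
(3,6): no bracket -> illegal
(4,1): no bracket -> illegal
(4,2): flips 2 -> legal
(4,5): no bracket -> illegal
(5,2): no bracket -> illegal
(5,3): no bracket -> illegal
(5,4): no bracket -> illegal

Answer: (2,2) (2,6) (4,2)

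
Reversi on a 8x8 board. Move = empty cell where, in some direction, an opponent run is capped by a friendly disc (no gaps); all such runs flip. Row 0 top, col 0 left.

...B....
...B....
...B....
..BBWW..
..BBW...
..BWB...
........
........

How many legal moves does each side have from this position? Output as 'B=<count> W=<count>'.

Answer: B=7 W=8

Derivation:
-- B to move --
(2,4): flips 2 -> legal
(2,5): flips 1 -> legal
(2,6): no bracket -> illegal
(3,6): flips 2 -> legal
(4,5): flips 2 -> legal
(4,6): no bracket -> illegal
(5,5): flips 1 -> legal
(6,2): no bracket -> illegal
(6,3): flips 1 -> legal
(6,4): flips 1 -> legal
B mobility = 7
-- W to move --
(0,2): no bracket -> illegal
(0,4): no bracket -> illegal
(1,2): flips 1 -> legal
(1,4): no bracket -> illegal
(2,1): no bracket -> illegal
(2,2): flips 1 -> legal
(2,4): no bracket -> illegal
(3,1): flips 3 -> legal
(4,1): flips 2 -> legal
(4,5): no bracket -> illegal
(5,1): flips 1 -> legal
(5,5): flips 1 -> legal
(6,1): flips 2 -> legal
(6,2): no bracket -> illegal
(6,3): no bracket -> illegal
(6,4): flips 1 -> legal
(6,5): no bracket -> illegal
W mobility = 8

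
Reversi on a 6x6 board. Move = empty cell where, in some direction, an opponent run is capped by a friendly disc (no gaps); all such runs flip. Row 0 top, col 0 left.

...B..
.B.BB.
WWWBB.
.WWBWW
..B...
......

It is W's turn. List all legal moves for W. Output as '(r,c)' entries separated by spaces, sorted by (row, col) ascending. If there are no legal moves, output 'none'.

Answer: (0,0) (0,1) (0,2) (0,4) (0,5) (1,2) (2,5) (4,4) (5,2) (5,3)

Derivation:
(0,0): flips 1 -> legal
(0,1): flips 1 -> legal
(0,2): flips 3 -> legal
(0,4): flips 3 -> legal
(0,5): flips 2 -> legal
(1,0): no bracket -> illegal
(1,2): flips 1 -> legal
(1,5): no bracket -> illegal
(2,5): flips 2 -> legal
(4,1): no bracket -> illegal
(4,3): no bracket -> illegal
(4,4): flips 1 -> legal
(5,1): no bracket -> illegal
(5,2): flips 1 -> legal
(5,3): flips 1 -> legal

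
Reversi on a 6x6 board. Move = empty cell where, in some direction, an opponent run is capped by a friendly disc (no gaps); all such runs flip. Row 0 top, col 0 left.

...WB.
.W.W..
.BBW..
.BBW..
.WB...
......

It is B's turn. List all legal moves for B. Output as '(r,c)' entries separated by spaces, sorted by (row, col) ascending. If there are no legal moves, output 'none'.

(0,0): flips 1 -> legal
(0,1): flips 1 -> legal
(0,2): flips 1 -> legal
(1,0): no bracket -> illegal
(1,2): no bracket -> illegal
(1,4): flips 1 -> legal
(2,0): no bracket -> illegal
(2,4): flips 2 -> legal
(3,0): no bracket -> illegal
(3,4): flips 1 -> legal
(4,0): flips 1 -> legal
(4,3): no bracket -> illegal
(4,4): flips 1 -> legal
(5,0): flips 1 -> legal
(5,1): flips 1 -> legal
(5,2): no bracket -> illegal

Answer: (0,0) (0,1) (0,2) (1,4) (2,4) (3,4) (4,0) (4,4) (5,0) (5,1)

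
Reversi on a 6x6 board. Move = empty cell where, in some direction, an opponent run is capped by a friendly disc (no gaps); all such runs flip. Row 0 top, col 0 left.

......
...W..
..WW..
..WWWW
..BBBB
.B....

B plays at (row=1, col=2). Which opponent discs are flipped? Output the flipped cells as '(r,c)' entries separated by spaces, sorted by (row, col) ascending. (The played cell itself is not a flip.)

Dir NW: first cell '.' (not opp) -> no flip
Dir N: first cell '.' (not opp) -> no flip
Dir NE: first cell '.' (not opp) -> no flip
Dir W: first cell '.' (not opp) -> no flip
Dir E: opp run (1,3), next='.' -> no flip
Dir SW: first cell '.' (not opp) -> no flip
Dir S: opp run (2,2) (3,2) capped by B -> flip
Dir SE: opp run (2,3) (3,4) capped by B -> flip

Answer: (2,2) (2,3) (3,2) (3,4)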